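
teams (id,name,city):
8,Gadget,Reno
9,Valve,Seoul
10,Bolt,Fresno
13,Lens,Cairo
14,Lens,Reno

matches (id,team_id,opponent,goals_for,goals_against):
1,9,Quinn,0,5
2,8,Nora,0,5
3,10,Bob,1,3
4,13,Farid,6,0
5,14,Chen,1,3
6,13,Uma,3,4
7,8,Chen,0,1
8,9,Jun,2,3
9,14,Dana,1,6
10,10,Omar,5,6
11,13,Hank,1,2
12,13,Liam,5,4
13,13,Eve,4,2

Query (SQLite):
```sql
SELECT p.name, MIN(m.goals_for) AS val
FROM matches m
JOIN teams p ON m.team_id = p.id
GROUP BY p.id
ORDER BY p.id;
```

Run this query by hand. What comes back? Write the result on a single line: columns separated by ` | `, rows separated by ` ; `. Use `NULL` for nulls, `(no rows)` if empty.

Join each matches row to its teams via team_id.
Group joined rows by teams.id; compute MIN(m.goals_for) per group.
  8: ids {2, 7} → MIN(m.goals_for)=0
  9: ids {1, 8} → MIN(m.goals_for)=0
  10: ids {3, 10} → MIN(m.goals_for)=1
  13: ids {4, 6, 11, 12, 13} → MIN(m.goals_for)=1
  14: ids {5, 9} → MIN(m.goals_for)=1

Gadget | 0 ; Valve | 0 ; Bolt | 1 ; Lens | 1 ; Lens | 1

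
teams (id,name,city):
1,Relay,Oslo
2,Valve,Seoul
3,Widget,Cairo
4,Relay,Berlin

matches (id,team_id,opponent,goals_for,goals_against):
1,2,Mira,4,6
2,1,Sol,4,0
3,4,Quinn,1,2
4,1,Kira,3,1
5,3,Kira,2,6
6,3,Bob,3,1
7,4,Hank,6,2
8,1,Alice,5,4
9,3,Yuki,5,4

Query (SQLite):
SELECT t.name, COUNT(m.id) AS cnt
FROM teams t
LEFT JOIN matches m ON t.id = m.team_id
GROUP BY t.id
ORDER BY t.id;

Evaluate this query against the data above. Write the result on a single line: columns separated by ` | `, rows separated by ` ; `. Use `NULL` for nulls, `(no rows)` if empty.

LEFT JOIN keeps every teams row; unmatched ones get NULL for matches columns.
Group by teams.id and compute COUNT(m.id). COUNT(col) of an all-NULL group is 0.
  1: ids {2, 4, 8} → COUNT(m.id)=3
  2: ids {1} → COUNT(m.id)=1
  3: ids {5, 6, 9} → COUNT(m.id)=3
  4: ids {3, 7} → COUNT(m.id)=2

Relay | 3 ; Valve | 1 ; Widget | 3 ; Relay | 2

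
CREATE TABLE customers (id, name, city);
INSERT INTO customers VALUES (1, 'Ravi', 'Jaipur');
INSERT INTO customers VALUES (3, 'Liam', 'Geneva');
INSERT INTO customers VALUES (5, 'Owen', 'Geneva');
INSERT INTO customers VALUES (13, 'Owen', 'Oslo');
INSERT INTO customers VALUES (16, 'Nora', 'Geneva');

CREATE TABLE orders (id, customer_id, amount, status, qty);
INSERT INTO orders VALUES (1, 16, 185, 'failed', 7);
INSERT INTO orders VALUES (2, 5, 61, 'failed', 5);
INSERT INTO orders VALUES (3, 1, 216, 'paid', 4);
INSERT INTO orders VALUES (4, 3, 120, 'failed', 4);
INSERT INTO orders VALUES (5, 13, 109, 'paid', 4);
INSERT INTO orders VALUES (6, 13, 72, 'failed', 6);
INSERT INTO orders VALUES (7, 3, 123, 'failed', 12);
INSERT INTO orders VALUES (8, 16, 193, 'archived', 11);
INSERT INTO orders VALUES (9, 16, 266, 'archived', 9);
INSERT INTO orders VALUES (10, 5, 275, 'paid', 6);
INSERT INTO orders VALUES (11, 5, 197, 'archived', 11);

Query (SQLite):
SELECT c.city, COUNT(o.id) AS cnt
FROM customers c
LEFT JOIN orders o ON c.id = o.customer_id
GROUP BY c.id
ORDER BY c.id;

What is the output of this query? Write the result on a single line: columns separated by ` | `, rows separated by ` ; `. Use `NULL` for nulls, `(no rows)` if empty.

LEFT JOIN keeps every customers row; unmatched ones get NULL for orders columns.
Group by customers.id and compute COUNT(o.id). COUNT(col) of an all-NULL group is 0.
  1: ids {3} → COUNT(o.id)=1
  3: ids {4, 7} → COUNT(o.id)=2
  5: ids {2, 10, 11} → COUNT(o.id)=3
  13: ids {5, 6} → COUNT(o.id)=2
  16: ids {1, 8, 9} → COUNT(o.id)=3

Jaipur | 1 ; Geneva | 2 ; Geneva | 3 ; Oslo | 2 ; Geneva | 3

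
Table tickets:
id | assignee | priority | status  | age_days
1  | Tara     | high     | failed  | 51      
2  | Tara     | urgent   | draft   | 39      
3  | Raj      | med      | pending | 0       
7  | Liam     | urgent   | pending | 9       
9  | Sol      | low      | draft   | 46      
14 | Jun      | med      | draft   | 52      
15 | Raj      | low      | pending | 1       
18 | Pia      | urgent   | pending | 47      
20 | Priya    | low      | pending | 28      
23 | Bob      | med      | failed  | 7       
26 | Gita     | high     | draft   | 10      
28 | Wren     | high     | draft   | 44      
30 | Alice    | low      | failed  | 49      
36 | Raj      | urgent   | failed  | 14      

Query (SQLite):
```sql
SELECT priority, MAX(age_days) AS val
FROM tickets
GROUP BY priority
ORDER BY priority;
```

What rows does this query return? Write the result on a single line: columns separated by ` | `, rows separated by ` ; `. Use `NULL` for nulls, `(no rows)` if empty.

high | 51 ; low | 49 ; med | 52 ; urgent | 47

Partition tickets by priority; compute MAX(age_days) within each group.
  high: ids {1, 26, 28} → MAX(age_days)=51
  low: ids {9, 15, 20, 30} → MAX(age_days)=49
  med: ids {3, 14, 23} → MAX(age_days)=52
  urgent: ids {2, 7, 18, 36} → MAX(age_days)=47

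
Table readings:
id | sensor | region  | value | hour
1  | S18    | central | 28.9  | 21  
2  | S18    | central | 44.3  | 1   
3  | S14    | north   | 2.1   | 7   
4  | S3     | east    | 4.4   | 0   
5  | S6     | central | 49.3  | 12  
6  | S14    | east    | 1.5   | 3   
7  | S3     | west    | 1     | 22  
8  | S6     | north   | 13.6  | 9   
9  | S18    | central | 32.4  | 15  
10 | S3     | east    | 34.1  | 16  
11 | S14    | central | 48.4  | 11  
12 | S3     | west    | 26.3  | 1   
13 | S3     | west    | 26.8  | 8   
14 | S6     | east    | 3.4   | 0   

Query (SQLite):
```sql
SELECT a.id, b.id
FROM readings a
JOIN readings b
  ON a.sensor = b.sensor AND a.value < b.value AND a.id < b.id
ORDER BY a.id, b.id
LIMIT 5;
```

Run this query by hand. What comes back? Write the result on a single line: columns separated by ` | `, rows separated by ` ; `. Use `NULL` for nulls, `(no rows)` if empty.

Pairs (a,b) with same sensor, a.value < b.value, a.id < b.id.
sensor groups: S14:{3,6,11} S18:{1,2,9} S3:{4,7,10,12,13} S6:{5,8,14}
Ordered by (a.id, b.id); first 5.

1 | 2 ; 1 | 9 ; 3 | 11 ; 4 | 10 ; 4 | 12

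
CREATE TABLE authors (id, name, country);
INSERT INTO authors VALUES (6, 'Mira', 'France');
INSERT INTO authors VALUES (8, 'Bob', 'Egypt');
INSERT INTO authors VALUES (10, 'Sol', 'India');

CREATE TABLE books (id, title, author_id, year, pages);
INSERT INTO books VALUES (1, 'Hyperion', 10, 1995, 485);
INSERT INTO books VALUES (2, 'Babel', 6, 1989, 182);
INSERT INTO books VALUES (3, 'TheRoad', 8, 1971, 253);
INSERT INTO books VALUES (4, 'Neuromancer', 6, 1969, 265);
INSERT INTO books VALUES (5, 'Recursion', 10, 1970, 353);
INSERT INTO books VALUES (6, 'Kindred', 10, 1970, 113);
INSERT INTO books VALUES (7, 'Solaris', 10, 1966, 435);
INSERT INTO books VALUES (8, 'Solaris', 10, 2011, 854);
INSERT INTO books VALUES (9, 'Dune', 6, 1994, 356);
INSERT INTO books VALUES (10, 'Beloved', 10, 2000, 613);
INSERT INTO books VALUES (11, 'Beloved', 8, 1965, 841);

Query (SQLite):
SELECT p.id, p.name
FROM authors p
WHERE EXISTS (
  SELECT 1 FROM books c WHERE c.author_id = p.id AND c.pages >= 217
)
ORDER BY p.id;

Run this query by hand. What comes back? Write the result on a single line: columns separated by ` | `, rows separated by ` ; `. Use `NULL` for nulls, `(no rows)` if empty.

For each authors row, check whether any books with matching author_id has pages >= 217.
Keep rows where that is true.

6 | Mira ; 8 | Bob ; 10 | Sol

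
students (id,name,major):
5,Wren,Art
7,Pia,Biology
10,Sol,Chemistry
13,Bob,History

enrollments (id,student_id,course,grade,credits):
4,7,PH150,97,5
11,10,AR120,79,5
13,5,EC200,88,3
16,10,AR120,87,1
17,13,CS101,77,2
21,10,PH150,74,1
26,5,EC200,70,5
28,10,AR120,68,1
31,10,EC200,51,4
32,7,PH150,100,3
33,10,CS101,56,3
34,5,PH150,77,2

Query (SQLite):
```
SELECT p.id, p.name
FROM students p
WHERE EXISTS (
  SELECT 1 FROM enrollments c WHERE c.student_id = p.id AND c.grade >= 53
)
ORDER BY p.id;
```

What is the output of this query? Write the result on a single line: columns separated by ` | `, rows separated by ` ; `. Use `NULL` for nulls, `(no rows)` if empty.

5 | Wren ; 7 | Pia ; 10 | Sol ; 13 | Bob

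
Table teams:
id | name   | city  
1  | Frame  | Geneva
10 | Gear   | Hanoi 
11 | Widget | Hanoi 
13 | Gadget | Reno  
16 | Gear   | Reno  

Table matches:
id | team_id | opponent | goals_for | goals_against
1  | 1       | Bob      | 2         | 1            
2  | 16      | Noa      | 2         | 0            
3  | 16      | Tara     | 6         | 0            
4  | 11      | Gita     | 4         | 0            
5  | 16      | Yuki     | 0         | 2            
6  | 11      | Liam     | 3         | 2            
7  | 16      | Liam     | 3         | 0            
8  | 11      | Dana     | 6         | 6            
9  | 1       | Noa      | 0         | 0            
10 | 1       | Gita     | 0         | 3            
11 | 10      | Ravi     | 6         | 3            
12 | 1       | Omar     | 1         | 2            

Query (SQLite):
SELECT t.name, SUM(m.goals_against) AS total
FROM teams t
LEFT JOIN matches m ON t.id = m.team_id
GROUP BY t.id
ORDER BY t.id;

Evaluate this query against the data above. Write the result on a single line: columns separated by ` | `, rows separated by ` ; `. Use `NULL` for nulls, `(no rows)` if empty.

Frame | 6 ; Gear | 3 ; Widget | 8 ; Gadget | NULL ; Gear | 2

LEFT JOIN keeps every teams row; unmatched ones get NULL for matches columns.
Group by teams.id and compute SUM(m.goals_against). SUM over an all-NULL group is NULL.
  1: ids {1, 9, 10, 12} → SUM(m.goals_against)=6
  10: ids {11} → SUM(m.goals_against)=3
  11: ids {4, 6, 8} → SUM(m.goals_against)=8
  13: ids {—} → SUM(m.goals_against)=NULL
  16: ids {2, 3, 5, 7} → SUM(m.goals_against)=2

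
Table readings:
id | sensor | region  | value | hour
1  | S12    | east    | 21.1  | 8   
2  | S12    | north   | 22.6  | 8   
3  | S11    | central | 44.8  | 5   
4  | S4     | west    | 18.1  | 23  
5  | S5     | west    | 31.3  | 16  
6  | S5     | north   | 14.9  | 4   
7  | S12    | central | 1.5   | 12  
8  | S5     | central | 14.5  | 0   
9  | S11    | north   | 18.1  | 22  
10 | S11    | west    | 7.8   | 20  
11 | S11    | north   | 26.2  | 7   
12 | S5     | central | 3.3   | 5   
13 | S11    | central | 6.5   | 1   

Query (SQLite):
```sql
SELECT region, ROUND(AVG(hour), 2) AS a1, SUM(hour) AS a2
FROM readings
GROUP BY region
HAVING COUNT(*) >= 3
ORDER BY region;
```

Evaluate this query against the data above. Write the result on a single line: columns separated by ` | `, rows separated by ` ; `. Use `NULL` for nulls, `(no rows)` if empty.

Group readings by region.
Per group compute: ROUND(AVG(hour), 2), SUM(hour).
HAVING: drop groups with fewer than 3 rows.
  central: ids {3, 7, 8, 12, 13} → ROUND(AVG(hour), 2)=4.6, SUM(hour)=23
  east: ids {1} → ROUND(AVG(hour), 2)=8, SUM(hour)=8
  north: ids {2, 6, 9, 11} → ROUND(AVG(hour), 2)=10.25, SUM(hour)=41
  west: ids {4, 5, 10} → ROUND(AVG(hour), 2)=19.67, SUM(hour)=59

central | 4.6 | 23 ; north | 10.25 | 41 ; west | 19.67 | 59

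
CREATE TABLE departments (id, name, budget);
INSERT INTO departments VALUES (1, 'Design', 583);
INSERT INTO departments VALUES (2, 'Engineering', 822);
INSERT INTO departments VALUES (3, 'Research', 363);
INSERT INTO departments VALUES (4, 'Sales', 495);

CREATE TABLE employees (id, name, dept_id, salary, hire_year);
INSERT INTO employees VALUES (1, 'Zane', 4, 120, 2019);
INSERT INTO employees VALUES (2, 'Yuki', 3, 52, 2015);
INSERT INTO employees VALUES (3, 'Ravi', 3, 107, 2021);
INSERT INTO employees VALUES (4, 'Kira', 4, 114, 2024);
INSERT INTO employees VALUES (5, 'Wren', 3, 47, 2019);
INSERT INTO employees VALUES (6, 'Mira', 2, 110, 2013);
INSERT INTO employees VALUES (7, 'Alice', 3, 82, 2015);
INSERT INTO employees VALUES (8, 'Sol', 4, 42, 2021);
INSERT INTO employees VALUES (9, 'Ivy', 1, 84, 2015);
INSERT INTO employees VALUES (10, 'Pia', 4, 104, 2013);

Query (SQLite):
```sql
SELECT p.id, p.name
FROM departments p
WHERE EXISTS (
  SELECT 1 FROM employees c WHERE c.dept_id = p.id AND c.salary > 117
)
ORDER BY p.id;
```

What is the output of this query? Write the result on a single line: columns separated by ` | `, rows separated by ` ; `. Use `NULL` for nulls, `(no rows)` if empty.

For each departments row, check whether any employees with matching dept_id has salary > 117.
Keep rows where that is true.

4 | Sales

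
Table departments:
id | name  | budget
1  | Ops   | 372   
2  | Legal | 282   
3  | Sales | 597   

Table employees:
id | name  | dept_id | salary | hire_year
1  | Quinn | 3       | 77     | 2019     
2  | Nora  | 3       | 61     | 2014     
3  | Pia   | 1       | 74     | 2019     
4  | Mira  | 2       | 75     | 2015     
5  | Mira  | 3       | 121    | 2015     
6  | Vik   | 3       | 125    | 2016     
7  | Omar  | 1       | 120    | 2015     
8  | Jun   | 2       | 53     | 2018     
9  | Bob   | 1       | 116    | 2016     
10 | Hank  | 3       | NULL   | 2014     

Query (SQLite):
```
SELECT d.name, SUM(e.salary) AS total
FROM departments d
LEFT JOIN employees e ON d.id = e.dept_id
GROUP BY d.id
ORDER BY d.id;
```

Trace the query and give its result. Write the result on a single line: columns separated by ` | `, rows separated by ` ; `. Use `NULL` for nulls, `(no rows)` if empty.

Ops | 310 ; Legal | 128 ; Sales | 384

LEFT JOIN keeps every departments row; unmatched ones get NULL for employees columns.
Group by departments.id and compute SUM(e.salary). SUM over an all-NULL group is NULL.
  1: ids {3, 7, 9} → SUM(e.salary)=310
  2: ids {4, 8} → SUM(e.salary)=128
  3: ids {1, 2, 5, 6, 10} → SUM(e.salary)=384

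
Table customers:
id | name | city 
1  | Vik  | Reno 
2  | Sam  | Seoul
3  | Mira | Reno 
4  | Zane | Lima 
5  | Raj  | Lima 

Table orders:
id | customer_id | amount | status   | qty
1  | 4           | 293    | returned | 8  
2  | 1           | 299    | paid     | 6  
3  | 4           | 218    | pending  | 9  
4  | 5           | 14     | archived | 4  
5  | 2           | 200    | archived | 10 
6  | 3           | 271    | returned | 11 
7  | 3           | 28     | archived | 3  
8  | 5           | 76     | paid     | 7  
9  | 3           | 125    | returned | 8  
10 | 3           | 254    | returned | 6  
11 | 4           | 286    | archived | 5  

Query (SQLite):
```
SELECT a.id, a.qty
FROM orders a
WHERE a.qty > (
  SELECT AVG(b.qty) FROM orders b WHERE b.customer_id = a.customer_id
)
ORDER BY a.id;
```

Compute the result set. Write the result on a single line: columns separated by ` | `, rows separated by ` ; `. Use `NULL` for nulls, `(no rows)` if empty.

1 | 8 ; 3 | 9 ; 6 | 11 ; 8 | 7 ; 9 | 8

For each orders row a, compute AVG(qty) over rows sharing a.customer_id.
Keep row a if a.qty > that per-group AVG.
  customer_id=1: AVG(qty) = 6.0
  customer_id=2: AVG(qty) = 10.0
  customer_id=3: AVG(qty) = 7.0
  customer_id=4: AVG(qty) = 7.333333
  customer_id=5: AVG(qty) = 5.5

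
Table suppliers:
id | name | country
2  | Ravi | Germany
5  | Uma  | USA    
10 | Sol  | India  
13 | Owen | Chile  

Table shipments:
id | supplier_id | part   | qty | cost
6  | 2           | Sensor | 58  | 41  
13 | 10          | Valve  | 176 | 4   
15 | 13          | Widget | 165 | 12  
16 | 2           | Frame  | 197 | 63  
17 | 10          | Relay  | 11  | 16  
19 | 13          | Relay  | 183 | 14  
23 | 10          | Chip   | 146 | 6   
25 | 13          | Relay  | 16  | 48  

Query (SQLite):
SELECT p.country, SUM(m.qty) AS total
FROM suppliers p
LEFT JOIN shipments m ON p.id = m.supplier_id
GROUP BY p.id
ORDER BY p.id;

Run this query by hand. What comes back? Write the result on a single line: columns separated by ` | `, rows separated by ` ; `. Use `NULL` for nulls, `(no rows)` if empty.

Germany | 255 ; USA | NULL ; India | 333 ; Chile | 364

LEFT JOIN keeps every suppliers row; unmatched ones get NULL for shipments columns.
Group by suppliers.id and compute SUM(m.qty). SUM over an all-NULL group is NULL.
  2: ids {6, 16} → SUM(m.qty)=255
  5: ids {—} → SUM(m.qty)=NULL
  10: ids {13, 17, 23} → SUM(m.qty)=333
  13: ids {15, 19, 25} → SUM(m.qty)=364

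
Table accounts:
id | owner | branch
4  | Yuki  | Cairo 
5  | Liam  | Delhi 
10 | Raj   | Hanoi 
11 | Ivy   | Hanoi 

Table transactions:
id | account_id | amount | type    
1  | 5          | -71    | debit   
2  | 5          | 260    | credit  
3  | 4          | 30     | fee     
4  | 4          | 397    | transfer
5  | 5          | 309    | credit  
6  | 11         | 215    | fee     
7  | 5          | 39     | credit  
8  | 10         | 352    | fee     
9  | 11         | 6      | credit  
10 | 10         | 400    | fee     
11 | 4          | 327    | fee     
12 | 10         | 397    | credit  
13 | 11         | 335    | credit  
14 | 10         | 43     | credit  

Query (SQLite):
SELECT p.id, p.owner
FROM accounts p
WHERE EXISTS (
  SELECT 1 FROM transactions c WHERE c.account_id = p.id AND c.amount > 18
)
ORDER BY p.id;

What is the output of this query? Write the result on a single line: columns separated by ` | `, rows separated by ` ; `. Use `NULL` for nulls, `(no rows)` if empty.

4 | Yuki ; 5 | Liam ; 10 | Raj ; 11 | Ivy

For each accounts row, check whether any transactions with matching account_id has amount > 18.
Keep rows where that is true.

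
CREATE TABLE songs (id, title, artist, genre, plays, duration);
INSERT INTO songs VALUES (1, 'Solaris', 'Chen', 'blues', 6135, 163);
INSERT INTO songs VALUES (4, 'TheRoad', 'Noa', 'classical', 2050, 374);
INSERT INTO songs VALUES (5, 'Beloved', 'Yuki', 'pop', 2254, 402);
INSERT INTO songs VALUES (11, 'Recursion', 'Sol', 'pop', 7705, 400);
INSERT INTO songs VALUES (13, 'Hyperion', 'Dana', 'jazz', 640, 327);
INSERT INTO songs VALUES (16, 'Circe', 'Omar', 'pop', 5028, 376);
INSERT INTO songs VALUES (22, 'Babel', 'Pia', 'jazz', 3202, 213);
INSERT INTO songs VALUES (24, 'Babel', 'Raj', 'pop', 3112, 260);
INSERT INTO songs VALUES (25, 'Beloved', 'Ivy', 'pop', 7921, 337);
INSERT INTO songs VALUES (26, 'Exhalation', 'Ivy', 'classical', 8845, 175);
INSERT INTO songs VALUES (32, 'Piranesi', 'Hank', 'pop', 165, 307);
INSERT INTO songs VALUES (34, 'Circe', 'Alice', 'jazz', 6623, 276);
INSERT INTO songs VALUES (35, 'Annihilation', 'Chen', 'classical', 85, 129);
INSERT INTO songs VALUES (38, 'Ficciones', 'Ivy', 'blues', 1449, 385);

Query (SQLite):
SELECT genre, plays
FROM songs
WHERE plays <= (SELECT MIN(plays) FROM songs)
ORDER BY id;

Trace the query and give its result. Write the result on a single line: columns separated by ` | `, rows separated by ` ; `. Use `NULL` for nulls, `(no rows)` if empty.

classical | 85

Scalar subquery: MIN(plays) over all songs rows = 85.
Keep rows where plays <= that value.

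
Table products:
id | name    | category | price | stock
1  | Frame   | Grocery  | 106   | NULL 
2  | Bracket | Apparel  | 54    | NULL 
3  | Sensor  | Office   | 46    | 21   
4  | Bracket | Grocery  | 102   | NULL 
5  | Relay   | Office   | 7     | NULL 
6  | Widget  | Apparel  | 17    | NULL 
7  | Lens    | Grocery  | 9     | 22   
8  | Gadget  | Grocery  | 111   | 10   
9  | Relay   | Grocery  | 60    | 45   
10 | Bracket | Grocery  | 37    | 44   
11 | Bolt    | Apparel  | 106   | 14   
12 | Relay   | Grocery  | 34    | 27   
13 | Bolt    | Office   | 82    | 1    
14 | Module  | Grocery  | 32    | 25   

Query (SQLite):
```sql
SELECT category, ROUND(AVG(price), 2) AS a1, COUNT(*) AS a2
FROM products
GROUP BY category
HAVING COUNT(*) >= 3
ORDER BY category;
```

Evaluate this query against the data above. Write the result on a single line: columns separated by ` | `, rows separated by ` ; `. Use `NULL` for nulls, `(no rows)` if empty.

Apparel | 59 | 3 ; Grocery | 61.38 | 8 ; Office | 45 | 3

Group products by category.
Per group compute: ROUND(AVG(price), 2), COUNT(*).
HAVING: drop groups with fewer than 3 rows.
  Apparel: ids {2, 6, 11} → ROUND(AVG(price), 2)=59, COUNT(*)=3
  Grocery: ids {1, 4, 7, 8, 9, 10, 12, 14} → ROUND(AVG(price), 2)=61.38, COUNT(*)=8
  Office: ids {3, 5, 13} → ROUND(AVG(price), 2)=45, COUNT(*)=3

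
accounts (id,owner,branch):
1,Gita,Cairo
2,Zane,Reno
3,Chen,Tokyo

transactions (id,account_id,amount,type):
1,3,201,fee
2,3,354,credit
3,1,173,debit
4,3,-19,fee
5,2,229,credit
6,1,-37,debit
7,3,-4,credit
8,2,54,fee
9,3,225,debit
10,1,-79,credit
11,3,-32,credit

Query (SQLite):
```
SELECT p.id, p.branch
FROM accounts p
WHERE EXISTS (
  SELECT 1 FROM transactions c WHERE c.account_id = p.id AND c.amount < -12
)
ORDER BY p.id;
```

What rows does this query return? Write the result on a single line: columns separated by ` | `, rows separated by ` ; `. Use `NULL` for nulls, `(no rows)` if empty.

For each accounts row, check whether any transactions with matching account_id has amount < -12.
Keep rows where that is true.

1 | Cairo ; 3 | Tokyo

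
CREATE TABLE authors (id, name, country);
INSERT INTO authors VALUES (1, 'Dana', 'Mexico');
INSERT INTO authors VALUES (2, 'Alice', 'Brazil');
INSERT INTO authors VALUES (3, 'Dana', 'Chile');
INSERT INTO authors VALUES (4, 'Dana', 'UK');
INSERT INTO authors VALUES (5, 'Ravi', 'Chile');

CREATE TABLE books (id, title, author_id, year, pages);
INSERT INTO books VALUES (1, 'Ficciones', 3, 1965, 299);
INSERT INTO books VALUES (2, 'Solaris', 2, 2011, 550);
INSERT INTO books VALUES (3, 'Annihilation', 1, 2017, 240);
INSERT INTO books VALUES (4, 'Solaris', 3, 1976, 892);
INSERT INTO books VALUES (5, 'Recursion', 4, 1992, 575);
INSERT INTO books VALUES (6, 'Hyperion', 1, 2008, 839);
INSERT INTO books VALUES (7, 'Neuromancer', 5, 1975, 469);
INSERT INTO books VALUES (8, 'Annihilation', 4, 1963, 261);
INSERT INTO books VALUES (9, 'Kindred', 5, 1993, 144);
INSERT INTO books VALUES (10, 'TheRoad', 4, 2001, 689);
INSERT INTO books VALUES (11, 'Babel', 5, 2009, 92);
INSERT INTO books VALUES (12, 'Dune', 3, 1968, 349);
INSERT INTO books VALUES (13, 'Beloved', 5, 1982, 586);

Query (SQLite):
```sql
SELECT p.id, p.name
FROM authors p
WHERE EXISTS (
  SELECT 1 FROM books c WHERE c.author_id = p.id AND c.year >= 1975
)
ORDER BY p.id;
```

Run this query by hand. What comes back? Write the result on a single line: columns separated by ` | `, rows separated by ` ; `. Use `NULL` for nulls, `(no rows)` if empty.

For each authors row, check whether any books with matching author_id has year >= 1975.
Keep rows where that is true.

1 | Dana ; 2 | Alice ; 3 | Dana ; 4 | Dana ; 5 | Ravi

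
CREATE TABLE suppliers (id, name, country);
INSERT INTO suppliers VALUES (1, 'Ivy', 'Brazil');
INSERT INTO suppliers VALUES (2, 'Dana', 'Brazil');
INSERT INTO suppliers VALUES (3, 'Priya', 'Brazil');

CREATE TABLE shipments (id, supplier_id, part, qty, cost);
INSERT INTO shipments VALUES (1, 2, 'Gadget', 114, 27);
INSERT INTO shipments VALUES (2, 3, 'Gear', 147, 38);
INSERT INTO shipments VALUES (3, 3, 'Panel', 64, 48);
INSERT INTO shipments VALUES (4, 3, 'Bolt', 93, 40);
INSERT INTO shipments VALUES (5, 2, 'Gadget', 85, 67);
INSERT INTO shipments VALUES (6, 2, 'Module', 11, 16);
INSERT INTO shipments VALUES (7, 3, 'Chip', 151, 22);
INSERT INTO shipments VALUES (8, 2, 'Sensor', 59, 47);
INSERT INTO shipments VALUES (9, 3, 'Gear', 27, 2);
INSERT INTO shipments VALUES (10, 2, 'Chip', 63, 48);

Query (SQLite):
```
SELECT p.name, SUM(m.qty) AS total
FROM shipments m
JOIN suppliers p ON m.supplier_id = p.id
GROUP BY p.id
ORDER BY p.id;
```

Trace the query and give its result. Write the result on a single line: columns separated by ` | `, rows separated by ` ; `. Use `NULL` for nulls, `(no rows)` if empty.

Join each shipments row to its suppliers via supplier_id.
Group joined rows by suppliers.id; compute SUM(m.qty) per group.
  2: ids {1, 5, 6, 8, 10} → SUM(m.qty)=332
  3: ids {2, 3, 4, 7, 9} → SUM(m.qty)=482

Dana | 332 ; Priya | 482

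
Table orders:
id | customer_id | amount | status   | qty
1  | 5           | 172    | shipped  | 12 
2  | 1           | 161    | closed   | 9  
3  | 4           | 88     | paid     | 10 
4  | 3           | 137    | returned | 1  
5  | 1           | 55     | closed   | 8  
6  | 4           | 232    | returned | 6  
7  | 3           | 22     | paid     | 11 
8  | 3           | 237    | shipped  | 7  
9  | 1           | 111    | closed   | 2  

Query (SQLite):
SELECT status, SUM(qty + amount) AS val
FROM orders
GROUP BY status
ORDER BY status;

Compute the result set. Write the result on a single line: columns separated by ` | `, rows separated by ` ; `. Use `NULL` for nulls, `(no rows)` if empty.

closed | 346 ; paid | 131 ; returned | 376 ; shipped | 428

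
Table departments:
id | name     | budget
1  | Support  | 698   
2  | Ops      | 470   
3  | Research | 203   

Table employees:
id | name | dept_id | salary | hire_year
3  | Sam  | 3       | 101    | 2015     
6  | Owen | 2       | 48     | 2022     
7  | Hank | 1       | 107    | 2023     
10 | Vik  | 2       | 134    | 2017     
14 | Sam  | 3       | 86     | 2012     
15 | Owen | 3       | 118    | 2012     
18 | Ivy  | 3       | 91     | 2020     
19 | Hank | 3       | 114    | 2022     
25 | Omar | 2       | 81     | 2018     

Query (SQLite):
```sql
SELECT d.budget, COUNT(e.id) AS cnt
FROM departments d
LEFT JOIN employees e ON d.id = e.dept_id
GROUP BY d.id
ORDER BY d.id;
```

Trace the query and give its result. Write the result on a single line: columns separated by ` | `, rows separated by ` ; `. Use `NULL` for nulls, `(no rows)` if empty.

LEFT JOIN keeps every departments row; unmatched ones get NULL for employees columns.
Group by departments.id and compute COUNT(e.id). COUNT(col) of an all-NULL group is 0.
  1: ids {7} → COUNT(e.id)=1
  2: ids {6, 10, 25} → COUNT(e.id)=3
  3: ids {3, 14, 15, 18, 19} → COUNT(e.id)=5

698 | 1 ; 470 | 3 ; 203 | 5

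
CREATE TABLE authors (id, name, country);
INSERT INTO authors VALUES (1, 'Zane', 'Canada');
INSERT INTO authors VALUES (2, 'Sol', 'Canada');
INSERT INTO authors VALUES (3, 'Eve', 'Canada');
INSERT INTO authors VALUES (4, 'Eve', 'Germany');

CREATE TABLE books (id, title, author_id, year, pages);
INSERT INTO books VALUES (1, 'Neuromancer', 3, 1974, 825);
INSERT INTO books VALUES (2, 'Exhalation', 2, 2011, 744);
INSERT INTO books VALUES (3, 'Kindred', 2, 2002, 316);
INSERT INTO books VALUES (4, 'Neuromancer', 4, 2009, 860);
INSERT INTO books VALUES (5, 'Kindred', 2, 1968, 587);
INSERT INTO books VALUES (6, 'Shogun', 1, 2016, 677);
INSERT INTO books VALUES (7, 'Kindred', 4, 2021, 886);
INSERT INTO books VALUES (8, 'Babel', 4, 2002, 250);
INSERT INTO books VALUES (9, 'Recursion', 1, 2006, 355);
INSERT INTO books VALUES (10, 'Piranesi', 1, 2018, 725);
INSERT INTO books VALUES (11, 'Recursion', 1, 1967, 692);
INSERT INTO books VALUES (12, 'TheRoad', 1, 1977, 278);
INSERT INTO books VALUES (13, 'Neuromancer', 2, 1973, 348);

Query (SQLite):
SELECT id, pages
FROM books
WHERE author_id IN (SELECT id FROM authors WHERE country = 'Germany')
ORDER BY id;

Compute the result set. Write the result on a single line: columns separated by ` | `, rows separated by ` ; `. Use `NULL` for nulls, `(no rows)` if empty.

4 | 860 ; 7 | 886 ; 8 | 250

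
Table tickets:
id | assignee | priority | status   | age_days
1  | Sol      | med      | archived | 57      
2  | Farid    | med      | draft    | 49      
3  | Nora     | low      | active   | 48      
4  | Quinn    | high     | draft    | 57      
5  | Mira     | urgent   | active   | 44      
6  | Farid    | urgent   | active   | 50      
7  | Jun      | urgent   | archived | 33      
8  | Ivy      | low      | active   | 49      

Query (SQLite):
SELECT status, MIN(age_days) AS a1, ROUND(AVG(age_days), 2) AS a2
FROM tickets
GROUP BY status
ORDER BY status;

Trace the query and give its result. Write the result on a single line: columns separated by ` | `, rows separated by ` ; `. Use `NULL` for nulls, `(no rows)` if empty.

active | 44 | 47.75 ; archived | 33 | 45 ; draft | 49 | 53

Group tickets by status.
Per group compute: MIN(age_days), ROUND(AVG(age_days), 2).
  active: ids {3, 5, 6, 8} → MIN(age_days)=44, ROUND(AVG(age_days), 2)=47.75
  archived: ids {1, 7} → MIN(age_days)=33, ROUND(AVG(age_days), 2)=45
  draft: ids {2, 4} → MIN(age_days)=49, ROUND(AVG(age_days), 2)=53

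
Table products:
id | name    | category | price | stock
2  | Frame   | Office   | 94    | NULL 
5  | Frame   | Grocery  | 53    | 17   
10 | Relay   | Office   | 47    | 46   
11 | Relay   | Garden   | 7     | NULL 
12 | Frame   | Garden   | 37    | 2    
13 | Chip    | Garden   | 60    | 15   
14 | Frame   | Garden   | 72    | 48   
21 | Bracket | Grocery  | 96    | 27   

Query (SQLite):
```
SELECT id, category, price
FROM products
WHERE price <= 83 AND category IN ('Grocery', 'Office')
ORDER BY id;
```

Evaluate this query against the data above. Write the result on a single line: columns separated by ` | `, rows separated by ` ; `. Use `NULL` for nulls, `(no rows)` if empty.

price <= 83: ids {5, 10, 11, 12, 13, 14}
category IN ('Grocery', 'Office'): ids {2, 5, 10, 21}
Combine with AND.

5 | Grocery | 53 ; 10 | Office | 47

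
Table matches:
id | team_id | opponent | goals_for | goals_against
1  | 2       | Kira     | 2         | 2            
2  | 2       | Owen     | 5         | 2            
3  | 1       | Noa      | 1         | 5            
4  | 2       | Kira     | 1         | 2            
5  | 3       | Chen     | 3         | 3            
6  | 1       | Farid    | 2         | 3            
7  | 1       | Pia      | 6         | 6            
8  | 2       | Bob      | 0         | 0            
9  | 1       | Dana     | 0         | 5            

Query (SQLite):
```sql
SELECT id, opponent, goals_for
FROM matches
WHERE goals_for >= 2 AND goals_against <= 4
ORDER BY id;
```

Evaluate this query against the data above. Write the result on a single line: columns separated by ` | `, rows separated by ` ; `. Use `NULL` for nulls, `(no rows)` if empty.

1 | Kira | 2 ; 2 | Owen | 5 ; 5 | Chen | 3 ; 6 | Farid | 2

goals_for >= 2: ids {1, 2, 5, 6, 7}
goals_against <= 4: ids {1, 2, 4, 5, 6, 8}
Combine with AND.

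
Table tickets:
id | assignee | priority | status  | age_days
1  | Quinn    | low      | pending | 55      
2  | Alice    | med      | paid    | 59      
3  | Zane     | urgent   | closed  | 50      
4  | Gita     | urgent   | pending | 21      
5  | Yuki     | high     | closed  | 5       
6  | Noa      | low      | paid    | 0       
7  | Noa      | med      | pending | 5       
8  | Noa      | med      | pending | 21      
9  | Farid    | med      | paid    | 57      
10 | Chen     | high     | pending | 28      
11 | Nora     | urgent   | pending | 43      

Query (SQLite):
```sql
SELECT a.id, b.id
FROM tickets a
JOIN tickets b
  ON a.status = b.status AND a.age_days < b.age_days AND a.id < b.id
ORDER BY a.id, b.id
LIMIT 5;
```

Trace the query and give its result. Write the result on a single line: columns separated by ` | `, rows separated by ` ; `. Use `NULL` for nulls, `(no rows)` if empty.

Pairs (a,b) with same status, a.age_days < b.age_days, a.id < b.id.
status groups: closed:{3,5} paid:{2,6,9} pending:{1,4,7,8,10,11}
Ordered by (a.id, b.id); first 5.

4 | 10 ; 4 | 11 ; 6 | 9 ; 7 | 8 ; 7 | 10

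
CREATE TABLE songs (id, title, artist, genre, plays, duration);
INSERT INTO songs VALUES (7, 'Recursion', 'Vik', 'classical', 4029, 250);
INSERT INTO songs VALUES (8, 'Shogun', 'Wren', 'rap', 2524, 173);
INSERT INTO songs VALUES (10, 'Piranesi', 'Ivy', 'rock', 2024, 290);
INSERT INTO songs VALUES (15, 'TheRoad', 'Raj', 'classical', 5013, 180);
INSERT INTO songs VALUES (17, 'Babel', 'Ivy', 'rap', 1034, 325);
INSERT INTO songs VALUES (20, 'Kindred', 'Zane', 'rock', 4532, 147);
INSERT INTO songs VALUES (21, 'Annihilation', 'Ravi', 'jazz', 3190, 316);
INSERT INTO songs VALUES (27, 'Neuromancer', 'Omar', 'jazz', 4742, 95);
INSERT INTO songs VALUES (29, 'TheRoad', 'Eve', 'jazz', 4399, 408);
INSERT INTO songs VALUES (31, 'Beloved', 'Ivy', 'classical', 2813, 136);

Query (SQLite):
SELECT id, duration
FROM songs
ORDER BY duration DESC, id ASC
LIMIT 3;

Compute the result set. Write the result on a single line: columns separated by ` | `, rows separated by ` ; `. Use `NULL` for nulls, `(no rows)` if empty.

29 | 408 ; 17 | 325 ; 21 | 316

Sort by duration desc, tiebreak id asc: (408, id=29), (325, id=17), (316, id=21), (290, id=10), (250, id=7), (180, id=15) …. Take first 3.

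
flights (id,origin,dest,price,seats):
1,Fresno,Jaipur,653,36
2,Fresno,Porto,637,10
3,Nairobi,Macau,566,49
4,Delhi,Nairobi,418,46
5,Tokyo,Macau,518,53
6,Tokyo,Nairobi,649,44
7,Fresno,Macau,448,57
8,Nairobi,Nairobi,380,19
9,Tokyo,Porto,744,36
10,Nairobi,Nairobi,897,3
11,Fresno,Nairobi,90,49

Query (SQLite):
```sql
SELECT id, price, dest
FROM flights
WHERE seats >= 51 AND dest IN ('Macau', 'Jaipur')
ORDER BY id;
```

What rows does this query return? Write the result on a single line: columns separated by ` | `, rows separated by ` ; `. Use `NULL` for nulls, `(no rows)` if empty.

seats >= 51: ids {5, 7}
dest IN ('Macau', 'Jaipur'): ids {1, 3, 5, 7}
Combine with AND.

5 | 518 | Macau ; 7 | 448 | Macau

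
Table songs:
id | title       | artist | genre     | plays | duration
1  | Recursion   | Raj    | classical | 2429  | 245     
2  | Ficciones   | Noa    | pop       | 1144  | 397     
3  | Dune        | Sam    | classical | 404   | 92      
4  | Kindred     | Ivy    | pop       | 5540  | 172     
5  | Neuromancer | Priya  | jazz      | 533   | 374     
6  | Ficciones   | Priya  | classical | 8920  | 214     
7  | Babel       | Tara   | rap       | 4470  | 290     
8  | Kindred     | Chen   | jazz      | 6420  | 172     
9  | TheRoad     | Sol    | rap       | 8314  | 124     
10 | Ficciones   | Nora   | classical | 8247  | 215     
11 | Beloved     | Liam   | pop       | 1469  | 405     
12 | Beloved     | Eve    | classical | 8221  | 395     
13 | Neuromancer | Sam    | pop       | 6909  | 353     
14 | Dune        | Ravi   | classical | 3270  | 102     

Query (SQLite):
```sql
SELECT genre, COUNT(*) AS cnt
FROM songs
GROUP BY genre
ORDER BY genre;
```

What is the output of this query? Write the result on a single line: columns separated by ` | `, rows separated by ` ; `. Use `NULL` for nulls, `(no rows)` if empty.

Partition songs by genre; compute COUNT(*) within each group.
  classical: ids {1, 3, 6, 10, 12, 14} → COUNT(*)=6
  jazz: ids {5, 8} → COUNT(*)=2
  pop: ids {2, 4, 11, 13} → COUNT(*)=4
  rap: ids {7, 9} → COUNT(*)=2

classical | 6 ; jazz | 2 ; pop | 4 ; rap | 2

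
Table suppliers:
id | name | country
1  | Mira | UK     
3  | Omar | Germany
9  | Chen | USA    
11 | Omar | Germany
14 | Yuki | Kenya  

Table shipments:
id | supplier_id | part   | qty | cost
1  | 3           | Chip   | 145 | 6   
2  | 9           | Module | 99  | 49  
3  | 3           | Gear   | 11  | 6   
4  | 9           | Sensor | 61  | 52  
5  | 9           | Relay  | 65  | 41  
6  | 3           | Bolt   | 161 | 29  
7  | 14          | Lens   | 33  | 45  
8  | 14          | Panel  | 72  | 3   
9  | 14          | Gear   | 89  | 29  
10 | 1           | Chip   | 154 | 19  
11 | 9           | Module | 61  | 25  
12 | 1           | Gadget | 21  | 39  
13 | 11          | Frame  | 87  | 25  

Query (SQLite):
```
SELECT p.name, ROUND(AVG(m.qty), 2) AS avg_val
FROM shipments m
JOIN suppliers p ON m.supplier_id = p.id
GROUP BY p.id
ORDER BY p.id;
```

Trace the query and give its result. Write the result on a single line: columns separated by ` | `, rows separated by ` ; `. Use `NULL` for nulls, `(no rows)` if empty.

Mira | 87.5 ; Omar | 105.67 ; Chen | 71.5 ; Omar | 87 ; Yuki | 64.67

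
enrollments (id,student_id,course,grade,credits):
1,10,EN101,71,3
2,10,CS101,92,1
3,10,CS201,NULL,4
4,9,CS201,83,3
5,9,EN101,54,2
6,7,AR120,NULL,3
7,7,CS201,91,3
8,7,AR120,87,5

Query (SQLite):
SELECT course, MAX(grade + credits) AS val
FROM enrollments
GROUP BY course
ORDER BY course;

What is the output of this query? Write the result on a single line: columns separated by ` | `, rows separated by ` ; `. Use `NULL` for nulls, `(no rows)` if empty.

For each row compute grade + credits.
Group by course; take MAX of the expression per group.
  AR120: ids {6, 8} → MAX(grade + credits)=92
  CS101: ids {2} → MAX(grade + credits)=93
  CS201: ids {3, 4, 7} → MAX(grade + credits)=94
  EN101: ids {1, 5} → MAX(grade + credits)=74

AR120 | 92 ; CS101 | 93 ; CS201 | 94 ; EN101 | 74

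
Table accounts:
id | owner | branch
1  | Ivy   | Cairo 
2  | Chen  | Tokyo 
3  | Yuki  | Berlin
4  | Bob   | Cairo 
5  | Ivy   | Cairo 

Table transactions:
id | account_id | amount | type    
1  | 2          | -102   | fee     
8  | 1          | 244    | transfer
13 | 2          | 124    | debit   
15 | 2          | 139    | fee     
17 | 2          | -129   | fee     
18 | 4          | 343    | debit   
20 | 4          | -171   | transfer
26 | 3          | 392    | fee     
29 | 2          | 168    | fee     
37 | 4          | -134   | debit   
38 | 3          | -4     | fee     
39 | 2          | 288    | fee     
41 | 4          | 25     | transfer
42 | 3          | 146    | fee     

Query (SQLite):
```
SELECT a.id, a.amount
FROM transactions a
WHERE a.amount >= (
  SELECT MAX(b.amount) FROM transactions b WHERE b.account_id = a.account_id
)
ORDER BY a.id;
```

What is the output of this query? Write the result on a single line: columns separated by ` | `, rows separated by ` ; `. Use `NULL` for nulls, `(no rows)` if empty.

For each transactions row a, compute MAX(amount) over rows sharing a.account_id.
Keep row a if a.amount >= that per-group MAX.
  account_id=1: MAX(amount) = 244
  account_id=2: MAX(amount) = 288
  account_id=3: MAX(amount) = 392
  account_id=4: MAX(amount) = 343

8 | 244 ; 18 | 343 ; 26 | 392 ; 39 | 288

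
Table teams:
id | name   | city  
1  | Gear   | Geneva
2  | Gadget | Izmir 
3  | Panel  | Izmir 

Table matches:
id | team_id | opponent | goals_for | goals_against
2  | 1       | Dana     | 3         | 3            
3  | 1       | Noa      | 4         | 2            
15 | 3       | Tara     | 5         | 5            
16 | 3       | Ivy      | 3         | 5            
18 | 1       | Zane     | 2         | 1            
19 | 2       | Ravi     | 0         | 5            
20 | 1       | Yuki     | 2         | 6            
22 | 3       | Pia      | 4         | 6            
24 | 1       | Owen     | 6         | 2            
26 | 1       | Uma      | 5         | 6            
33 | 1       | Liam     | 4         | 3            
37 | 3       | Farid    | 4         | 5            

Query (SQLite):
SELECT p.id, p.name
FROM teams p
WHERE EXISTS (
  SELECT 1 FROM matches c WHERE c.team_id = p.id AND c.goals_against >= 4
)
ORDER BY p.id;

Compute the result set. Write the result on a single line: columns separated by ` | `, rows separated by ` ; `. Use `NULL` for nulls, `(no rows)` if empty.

1 | Gear ; 2 | Gadget ; 3 | Panel

For each teams row, check whether any matches with matching team_id has goals_against >= 4.
Keep rows where that is true.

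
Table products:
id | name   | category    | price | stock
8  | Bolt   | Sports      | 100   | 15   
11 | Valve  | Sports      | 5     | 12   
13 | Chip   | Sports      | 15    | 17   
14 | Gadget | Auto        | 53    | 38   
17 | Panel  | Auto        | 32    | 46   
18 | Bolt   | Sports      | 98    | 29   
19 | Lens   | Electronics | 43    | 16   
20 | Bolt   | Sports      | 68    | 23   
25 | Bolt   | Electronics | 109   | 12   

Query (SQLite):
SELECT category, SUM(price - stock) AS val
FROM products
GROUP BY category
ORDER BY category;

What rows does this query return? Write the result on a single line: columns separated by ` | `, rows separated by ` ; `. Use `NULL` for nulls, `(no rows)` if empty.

For each row compute price - stock.
Group by category; take SUM of the expression per group.
  Auto: ids {14, 17} → SUM(price - stock)=1
  Electronics: ids {19, 25} → SUM(price - stock)=124
  Sports: ids {8, 11, 13, 18, 20} → SUM(price - stock)=190

Auto | 1 ; Electronics | 124 ; Sports | 190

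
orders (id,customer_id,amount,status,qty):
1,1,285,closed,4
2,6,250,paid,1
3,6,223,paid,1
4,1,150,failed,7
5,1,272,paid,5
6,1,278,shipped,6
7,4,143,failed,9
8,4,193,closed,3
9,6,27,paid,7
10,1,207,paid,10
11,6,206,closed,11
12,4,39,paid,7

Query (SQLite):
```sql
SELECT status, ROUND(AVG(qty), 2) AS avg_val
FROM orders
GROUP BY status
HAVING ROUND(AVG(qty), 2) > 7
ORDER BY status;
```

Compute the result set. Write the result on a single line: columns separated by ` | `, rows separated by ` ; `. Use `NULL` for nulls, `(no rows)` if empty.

failed | 8

Partition orders by status; compute ROUND(AVG(qty), 2) within each group.
HAVING: keep groups where ROUND(AVG(qty), 2) > 7.
  closed: ids {1, 8, 11} → ROUND(AVG(qty), 2)=6
  failed: ids {4, 7} → ROUND(AVG(qty), 2)=8
  paid: ids {2, 3, 5, 9, 10, 12} → ROUND(AVG(qty), 2)=5.17
  shipped: ids {6} → ROUND(AVG(qty), 2)=6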